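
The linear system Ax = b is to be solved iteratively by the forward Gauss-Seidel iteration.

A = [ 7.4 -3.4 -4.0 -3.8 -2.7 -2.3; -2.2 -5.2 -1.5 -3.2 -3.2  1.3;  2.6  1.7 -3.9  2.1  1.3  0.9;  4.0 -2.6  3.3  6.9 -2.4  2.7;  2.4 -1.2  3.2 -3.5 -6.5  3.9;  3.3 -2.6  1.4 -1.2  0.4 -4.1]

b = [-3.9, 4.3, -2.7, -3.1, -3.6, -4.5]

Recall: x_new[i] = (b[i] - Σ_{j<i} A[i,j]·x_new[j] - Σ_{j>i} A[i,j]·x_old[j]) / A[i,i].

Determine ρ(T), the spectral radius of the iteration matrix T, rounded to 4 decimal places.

1.1949

Split A = D + L + U, D = diag(7.4, -5.2, -3.9, 6.9, -6.5, -4.1).
GS T = -(D+L)⁻¹U: row 0 first, T[0,3] = -(-3.8)/(7.4) = +0.5135; later rows by forward substitution.
  T[0,:] = [+0.0000 +0.4595 +0.5405 +0.5135 +0.3649 +0.3108]
  T[1,:] = [+0.0000 -0.1944 -0.5172 -0.8326 -0.7698 +0.1185]
  T[2,:] = [+0.0000 +0.2216 +0.1349 +0.5179 +0.2410 +0.4896]
  T[3,:] = [+0.0000 -0.4456 -0.5728 -0.8591 -0.2690 -0.7610]
  T[4,:] = [+0.0000 +0.5545 +0.6699 +1.0609 +0.5404 +1.3437]
  T[5,:] = [+0.0000 +0.7532 +1.0421 +1.4731 +0.9956 +0.6960]
eigenvalue magnitudes: 1.1949, 0.7094, 0.2474, 0.2474, 0.2311, 0.0000.
spectral radius ρ = 1.1949; 1.1949 > 1, so it fails to converge.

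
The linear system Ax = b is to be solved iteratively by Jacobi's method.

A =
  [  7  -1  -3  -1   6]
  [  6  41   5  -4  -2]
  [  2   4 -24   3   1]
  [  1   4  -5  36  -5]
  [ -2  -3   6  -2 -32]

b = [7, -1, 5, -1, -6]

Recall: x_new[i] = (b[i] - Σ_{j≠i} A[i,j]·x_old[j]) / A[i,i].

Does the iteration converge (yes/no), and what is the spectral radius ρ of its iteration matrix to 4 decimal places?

yes, ρ = 0.4159

Write A = D+L+U with D = diag(7, 41, -24, 36, -32).
Jacobi: T = -D⁻¹(L+U), T[2,3] = -(3)/(-24) = +0.1250; T[2,2] = 0.
  T[0,:] = [+0.0000, +0.1429, +0.4286, +0.1429, -0.8571]
  T[1,:] = [-0.1463, +0.0000, -0.1220, +0.0976, +0.0488]
  T[2,:] = [+0.0833, +0.1667, +0.0000, +0.1250, +0.0417]
  T[3,:] = [-0.0278, -0.1111, +0.1389, +0.0000, +0.1389]
  T[4,:] = [-0.0625, -0.0938, +0.1875, -0.0625, +0.0000]
eigenvalue magnitudes: 0.4159, 0.2690, 0.2690, 0.1813, 0.0882.
spectral radius ρ = 0.4159; 0.4159 < 1, so it converges for any x₀.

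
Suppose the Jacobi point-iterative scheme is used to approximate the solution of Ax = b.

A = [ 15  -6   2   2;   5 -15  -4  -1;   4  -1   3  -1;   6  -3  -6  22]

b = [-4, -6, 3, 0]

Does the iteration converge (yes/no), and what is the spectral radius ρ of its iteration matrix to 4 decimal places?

yes, ρ = 0.7521

Diagonal D = diag(15, -15, 3, 22); L, U strict lower/upper.
T_J = -D⁻¹(L+U): T[2,1] = -(-1)/(3) = +0.3333; T[2,2] = 0.
  T[0,:] = [+0.0000 +0.4000 -0.1333 -0.1333]
  T[1,:] = [+0.3333 +0.0000 -0.2667 -0.0667]
  T[2,:] = [-1.3333 +0.3333 +0.0000 +0.3333]
  T[3,:] = [-0.2727 +0.1364 +0.2727 +0.0000]
|λ(T)| sorted: 0.7521, 0.4802, 0.4802, 0.0070.
ρ(T) = max|λ| = 0.7521; 0.7521 < 1, so it converges for any x₀.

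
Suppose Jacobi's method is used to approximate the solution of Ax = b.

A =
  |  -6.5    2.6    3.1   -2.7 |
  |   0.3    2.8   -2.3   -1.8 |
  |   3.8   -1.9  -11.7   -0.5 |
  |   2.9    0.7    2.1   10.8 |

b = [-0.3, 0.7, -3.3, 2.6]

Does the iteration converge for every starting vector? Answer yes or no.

Let D = diag(-6.5, 2.8, -11.7, 10.8); L, U the strict triangles.
T_J = -D⁻¹(L+U): T[0,3] = -(-2.7)/(-6.5) = -0.4154; T[0,0] = 0.
  T[0,:] = [+0.0000 +0.4000 +0.4769 -0.4154]
  T[1,:] = [-0.1071 +0.0000 +0.8214 +0.6429]
  T[2,:] = [+0.3248 -0.1624 +0.0000 -0.0427]
  T[3,:] = [-0.2685 -0.0648 -0.1944 +0.0000]
|roots of det(T-λI)|: 0.5690, 0.4314, 0.4314, 0.2931.
spectral radius ρ = 0.5690; 0.5690 < 1, so it converges for any x₀.

yes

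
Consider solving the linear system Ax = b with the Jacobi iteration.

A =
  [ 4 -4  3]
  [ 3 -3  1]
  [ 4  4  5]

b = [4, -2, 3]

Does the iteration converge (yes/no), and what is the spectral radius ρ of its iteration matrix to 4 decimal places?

no, ρ = 1.2638

Split A = D + L + U, D = diag(4, -3, 5).
Jacobi: T = -D⁻¹(L+U), T[2,1] = -(4)/(5) = -0.8000; T[2,2] = 0.
  T[0,:] = [+0.0000  +1.0000  -0.7500]
  T[1,:] = [+1.0000  +0.0000  +0.3333]
  T[2,:] = [-0.8000  -0.8000  +0.0000]
|roots of det(T-λI)|: 1.2638, 1.0000, 0.2638.
ρ(T) = max|λ| = 1.2638; 1.2638 > 1: divergent.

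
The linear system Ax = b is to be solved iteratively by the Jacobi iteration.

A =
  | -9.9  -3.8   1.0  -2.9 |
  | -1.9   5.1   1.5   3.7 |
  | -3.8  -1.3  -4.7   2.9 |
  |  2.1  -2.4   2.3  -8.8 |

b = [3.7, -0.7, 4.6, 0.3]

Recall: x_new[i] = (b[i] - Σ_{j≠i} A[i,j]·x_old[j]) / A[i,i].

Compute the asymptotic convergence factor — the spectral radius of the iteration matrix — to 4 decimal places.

0.6795

Diagonal D = diag(-9.9, 5.1, -4.7, -8.8); L, U strict lower/upper.
Jacobi: T = -D⁻¹(L+U), T[1,3] = -(3.7)/(5.1) = -0.7255; T[1,1] = 0.
  T[0,:] = [+0.0000  -0.3838  +0.1010  -0.2929]
  T[1,:] = [+0.3725  +0.0000  -0.2941  -0.7255]
  T[2,:] = [-0.8085  -0.2766  +0.0000  +0.6170]
  T[3,:] = [+0.2386  -0.2727  +0.2614  +0.0000]
eigenvalue magnitudes: 0.6795, 0.4740, 0.4740, 0.1839.
ρ = 0.6795; 0.6795 < 1, so it converges for any x₀.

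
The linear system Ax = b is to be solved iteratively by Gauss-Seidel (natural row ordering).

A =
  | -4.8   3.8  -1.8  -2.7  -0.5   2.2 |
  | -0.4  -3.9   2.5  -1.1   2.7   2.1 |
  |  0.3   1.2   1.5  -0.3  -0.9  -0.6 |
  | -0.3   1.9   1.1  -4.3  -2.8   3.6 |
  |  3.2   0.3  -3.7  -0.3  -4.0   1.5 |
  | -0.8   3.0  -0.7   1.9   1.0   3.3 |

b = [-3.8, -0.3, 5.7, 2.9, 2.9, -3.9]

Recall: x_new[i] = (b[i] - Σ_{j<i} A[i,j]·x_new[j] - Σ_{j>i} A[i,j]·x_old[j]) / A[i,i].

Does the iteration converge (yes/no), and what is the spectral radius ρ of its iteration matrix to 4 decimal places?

no, ρ = 1.5855

Let D = diag(-4.8, -3.9, 1.5, -4.3, -4, 3.3); L, U the strict triangles.
GS T = -(D+L)⁻¹U: row 0 first, T[0,3] = -(-2.7)/(-4.8) = -0.5625; later rows by forward substitution.
  T[0,:] = [+0.0000  +0.7917  -0.3750  -0.5625  -0.1042  +0.4583]
  T[1,:] = [+0.0000  -0.0812  +0.6795  -0.2244  +0.7030  +0.4915]
  T[2,:] = [+0.0000  -0.0934  -0.4686  +0.4920  +0.0584  -0.0848]
  T[3,:] = [+0.0000  -0.1150  +0.2065  +0.0660  -0.3183  +1.0007]
  T[4,:] = [+0.0000  +0.7222  +0.1689  -0.9269  -0.0608  +0.7819]
  T[5,:] = [+0.0000  +0.0933  -0.9781  +0.4148  -0.4502  -1.1668]
eigenvalue magnitudes: 1.5855, 0.8968, 0.5735, 0.5735, 0.0128, 0.0000.
spectral radius ρ = 1.5855; 1.5855 > 1, so it fails to converge.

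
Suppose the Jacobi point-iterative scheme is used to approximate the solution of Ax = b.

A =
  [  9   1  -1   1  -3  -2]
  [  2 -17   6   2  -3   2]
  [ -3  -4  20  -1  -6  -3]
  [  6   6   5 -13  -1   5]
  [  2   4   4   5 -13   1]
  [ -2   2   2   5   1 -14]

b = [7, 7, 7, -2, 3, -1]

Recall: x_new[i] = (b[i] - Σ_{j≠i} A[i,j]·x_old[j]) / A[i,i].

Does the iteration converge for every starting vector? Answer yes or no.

yes

Split A = D + L + U, D = diag(9, -17, 20, -13, -13, -14).
Jacobi T = -D⁻¹(L+U): T[5,4] = -(1)/(-14) = +0.0714; T[5,5] = 0.
  T[0,:] = [+0.0000  -0.1111  +0.1111  -0.1111  +0.3333  +0.2222]
  T[1,:] = [+0.1176  +0.0000  +0.3529  +0.1176  -0.1765  +0.1176]
  T[2,:] = [+0.1500  +0.2000  +0.0000  +0.0500  +0.3000  +0.1500]
  T[3,:] = [+0.4615  +0.4615  +0.3846  +0.0000  -0.0769  +0.3846]
  T[4,:] = [+0.1538  +0.3077  +0.3077  +0.3846  +0.0000  +0.0769]
  T[5,:] = [-0.1429  +0.1429  +0.1429  +0.3571  +0.0714  +0.0000]
|λ(T)| sorted: 0.8343, 0.4830, 0.4830, 0.3814, 0.0630, 0.0356.
spectral radius ρ = 0.8343; 0.8343 < 1, so it converges for any x₀.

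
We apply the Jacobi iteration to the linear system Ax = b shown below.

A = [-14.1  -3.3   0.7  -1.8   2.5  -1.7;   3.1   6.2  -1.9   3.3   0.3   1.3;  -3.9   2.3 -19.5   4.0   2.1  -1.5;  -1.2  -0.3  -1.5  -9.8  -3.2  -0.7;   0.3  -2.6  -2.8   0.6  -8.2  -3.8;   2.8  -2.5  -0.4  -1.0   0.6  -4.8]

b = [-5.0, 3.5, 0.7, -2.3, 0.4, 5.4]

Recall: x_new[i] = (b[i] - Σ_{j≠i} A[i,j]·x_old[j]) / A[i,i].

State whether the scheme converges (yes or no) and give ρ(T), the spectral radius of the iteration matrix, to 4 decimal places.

yes, ρ = 0.6305

Split A = D + L + U, D = diag(-14.1, 6.2, -19.5, -9.8, -8.2, -4.8).
Jacobi: T = -D⁻¹(L+U), T[0,2] = -(0.7)/(-14.1) = +0.0496; T[0,0] = 0.
  T[0,:] = [+0.0000, -0.2340, +0.0496, -0.1277, +0.1773, -0.1206]
  T[1,:] = [-0.5000, +0.0000, +0.3065, -0.5323, -0.0484, -0.2097]
  T[2,:] = [-0.2000, +0.1179, +0.0000, +0.2051, +0.1077, -0.0769]
  T[3,:] = [-0.1224, -0.0306, -0.1531, +0.0000, -0.3265, -0.0714]
  T[4,:] = [+0.0366, -0.3171, -0.3415, +0.0732, +0.0000, -0.4634]
  T[5,:] = [+0.5833, -0.5208, -0.0833, -0.2083, +0.1250, +0.0000]
|roots of det(T-λI)|: 0.6305, 0.4787, 0.4787, 0.4715, 0.0873, 0.0371.
ρ = 0.6305; 0.6305 < 1, so it converges for any x₀.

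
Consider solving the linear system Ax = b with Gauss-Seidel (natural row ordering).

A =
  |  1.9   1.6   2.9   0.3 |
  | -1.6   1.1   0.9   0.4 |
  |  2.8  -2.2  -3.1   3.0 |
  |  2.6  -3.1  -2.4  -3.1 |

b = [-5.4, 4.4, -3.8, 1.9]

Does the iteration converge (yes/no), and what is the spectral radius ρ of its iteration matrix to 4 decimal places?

no, ρ = 1.6902

Write A = D+L+U with D = diag(1.9, 1.1, -3.1, -3.1).
GS T = -(D+L)⁻¹U: row 0 first, T[0,1] = -(1.6)/(1.9) = -0.8421; later rows by forward substitution.
  T[0,:] = [+0.0000 -0.8421 -1.5263 -0.1579]
  T[1,:] = [+0.0000 -1.2249 -3.0383 -0.5933]
  T[2,:] = [+0.0000 +0.1087 +0.7776 +1.2462]
  T[3,:] = [+0.0000 +0.4345 +1.1561 -0.5039]
|eigenvalues of T|: 1.6902, 1.0532, 0.3142, 0.0000.
ρ = 1.6902; 1.6902 > 1: divergent.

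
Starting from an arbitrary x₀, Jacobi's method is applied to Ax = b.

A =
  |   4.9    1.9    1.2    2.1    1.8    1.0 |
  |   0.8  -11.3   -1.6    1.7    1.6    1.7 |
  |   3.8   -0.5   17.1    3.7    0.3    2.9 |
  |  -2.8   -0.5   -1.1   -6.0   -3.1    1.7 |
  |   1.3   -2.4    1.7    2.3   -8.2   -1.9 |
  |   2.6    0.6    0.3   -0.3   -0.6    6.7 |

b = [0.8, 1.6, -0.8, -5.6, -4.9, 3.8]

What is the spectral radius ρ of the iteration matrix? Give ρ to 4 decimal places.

Let D = diag(4.9, -11.3, 17.1, -6, -8.2, 6.7); L, U the strict triangles.
T_J = -D⁻¹(L+U): T[1,3] = -(1.7)/(-11.3) = +0.1504; T[1,1] = 0.
  T[0,:] = [+0.0000, -0.3878, -0.2449, -0.4286, -0.3673, -0.2041]
  T[1,:] = [+0.0708, +0.0000, -0.1416, +0.1504, +0.1416, +0.1504]
  T[2,:] = [-0.2222, +0.0292, +0.0000, -0.2164, -0.0175, -0.1696]
  T[3,:] = [-0.4667, -0.0833, -0.1833, +0.0000, -0.5167, +0.2833]
  T[4,:] = [+0.1585, -0.2927, +0.2073, +0.2805, +0.0000, -0.2317]
  T[5,:] = [-0.3881, -0.0896, -0.0448, +0.0448, +0.0896, +0.0000]
|roots of det(T-λI)|: 0.6397, 0.5057, 0.5057, 0.3856, 0.1504, 0.1504.
ρ(T) = max|λ| = 0.6397; 0.6397 < 1 ⇒ converges.

0.6397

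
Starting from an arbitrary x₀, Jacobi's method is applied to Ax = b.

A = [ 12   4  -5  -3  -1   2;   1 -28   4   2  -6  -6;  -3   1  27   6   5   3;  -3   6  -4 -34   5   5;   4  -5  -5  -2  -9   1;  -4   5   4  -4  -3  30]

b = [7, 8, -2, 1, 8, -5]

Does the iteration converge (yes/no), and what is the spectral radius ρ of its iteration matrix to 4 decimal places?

Let D = diag(12, -28, 27, -34, -9, 30); L, U the strict triangles.
Jacobi T = -D⁻¹(L+U): T[0,3] = -(-3)/(12) = +0.2500; T[0,0] = 0.
  T[0,:] = [+0.0000, -0.3333, +0.4167, +0.2500, +0.0833, -0.1667]
  T[1,:] = [+0.0357, +0.0000, +0.1429, +0.0714, -0.2143, -0.2143]
  T[2,:] = [+0.1111, -0.0370, +0.0000, -0.2222, -0.1852, -0.1111]
  T[3,:] = [-0.0882, +0.1765, -0.1176, +0.0000, +0.1471, +0.1471]
  T[4,:] = [+0.4444, -0.5556, -0.5556, -0.2222, +0.0000, +0.1111]
  T[5,:] = [+0.1333, -0.1667, -0.1333, +0.1333, +0.1000, +0.0000]
|eigenvalues of T|: 0.6155, 0.4315, 0.4315, 0.1929, 0.0200, 0.0200.
ρ(T) = max|λ| = 0.6155; 0.6155 < 1 ⇒ converges.

yes, ρ = 0.6155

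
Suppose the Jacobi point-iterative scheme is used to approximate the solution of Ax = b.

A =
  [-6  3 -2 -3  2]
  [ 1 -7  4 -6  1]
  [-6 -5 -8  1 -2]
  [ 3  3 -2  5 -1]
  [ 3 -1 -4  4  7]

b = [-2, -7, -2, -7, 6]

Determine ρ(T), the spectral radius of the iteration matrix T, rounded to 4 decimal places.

Write A = D+L+U with D = diag(-6, -7, -8, 5, 7).
Jacobi T = -D⁻¹(L+U): T[1,2] = -(4)/(-7) = +0.5714; T[1,1] = 0.
  T[0,:] = [+0.0000  +0.5000  -0.3333  -0.5000  +0.3333]
  T[1,:] = [+0.1429  +0.0000  +0.5714  -0.8571  +0.1429]
  T[2,:] = [-0.7500  -0.6250  +0.0000  +0.1250  -0.2500]
  T[3,:] = [-0.6000  -0.6000  +0.4000  +0.0000  +0.2000]
  T[4,:] = [-0.4286  +0.1429  +0.5714  -0.5714  +0.0000]
eigenvalue magnitudes: 1.1214, 0.6504, 0.6504, 0.5537, 0.5537.
ρ = 1.1214; 1.1214 > 1, so it fails to converge.

1.1214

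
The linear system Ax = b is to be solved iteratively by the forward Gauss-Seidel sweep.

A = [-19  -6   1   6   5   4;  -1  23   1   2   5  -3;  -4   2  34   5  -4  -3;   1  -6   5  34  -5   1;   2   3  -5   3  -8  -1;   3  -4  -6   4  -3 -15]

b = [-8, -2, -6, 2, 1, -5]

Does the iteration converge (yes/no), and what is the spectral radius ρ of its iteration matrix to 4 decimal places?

A = D + L + U where D = diag(-19, 23, 34, 34, -8, -15).
GS T = -(D+L)⁻¹U: row 0 first, T[0,4] = -(5)/(-19) = +0.2632; later rows by forward substitution.
  T[0,:] = [+0.0000 -0.3158 +0.0526 +0.3158 +0.2632 +0.2105]
  T[1,:] = [+0.0000 -0.0137 -0.0412 -0.0732 -0.2059 +0.1396]
  T[2,:] = [+0.0000 -0.0363 +0.0086 -0.1056 +0.1607 +0.1048]
  T[3,:] = [+0.0000 +0.0122 -0.0101 -0.0067 +0.0793 -0.0264]
  T[4,:] = [+0.0000 -0.0568 -0.0115 +0.1150 -0.0821 -0.0954]
  T[5,:] = [+0.0000 -0.0303 +0.0177 +0.1001 +0.0808 -0.0250]
|λ(T)| sorted: 0.1791, 0.1183, 0.1183, 0.0823, 0.0360, 0.0000.
ρ = 0.1791; 0.1791 < 1: convergent.

yes, ρ = 0.1791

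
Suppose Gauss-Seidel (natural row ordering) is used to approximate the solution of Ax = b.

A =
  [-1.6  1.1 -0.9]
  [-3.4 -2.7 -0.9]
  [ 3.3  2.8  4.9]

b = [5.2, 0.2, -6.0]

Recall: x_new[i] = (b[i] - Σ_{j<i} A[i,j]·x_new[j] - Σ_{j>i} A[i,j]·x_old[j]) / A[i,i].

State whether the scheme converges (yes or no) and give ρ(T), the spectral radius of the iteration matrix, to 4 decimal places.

Write A = D+L+U with D = diag(-1.6, -2.7, 4.9).
Gauss-Seidel: T = -(D+L)⁻¹U, row 0 first, T[0,2] = -(-0.9)/(-1.6) = -0.5625; later rows by forward substitution.
  T[0,:] = [+0.0000 +0.6875 -0.5625]
  T[1,:] = [+0.0000 -0.8657 +0.3750]
  T[2,:] = [+0.0000 +0.0317 +0.1645]
eigenvalue magnitudes: 0.8772, 0.1760, 0.0000.
ρ = 0.8772; 0.8772 < 1 ⇒ converges.

yes, ρ = 0.8772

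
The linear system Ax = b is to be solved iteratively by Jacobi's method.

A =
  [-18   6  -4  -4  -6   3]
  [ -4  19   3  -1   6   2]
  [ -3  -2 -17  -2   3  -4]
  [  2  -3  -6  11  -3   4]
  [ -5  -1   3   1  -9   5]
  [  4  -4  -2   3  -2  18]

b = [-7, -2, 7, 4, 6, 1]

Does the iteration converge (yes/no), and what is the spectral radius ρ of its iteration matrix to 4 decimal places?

Let D = diag(-18, 19, -17, 11, -9, 18); L, U the strict triangles.
T_J = -D⁻¹(L+U): T[5,4] = -(-2)/(18) = +0.1111; T[5,5] = 0.
  T[0,:] = [+0.0000  +0.3333  -0.2222  -0.2222  -0.3333  +0.1667]
  T[1,:] = [+0.2105  +0.0000  -0.1579  +0.0526  -0.3158  -0.1053]
  T[2,:] = [-0.1765  -0.1176  +0.0000  -0.1176  +0.1765  -0.2353]
  T[3,:] = [-0.1818  +0.2727  +0.5455  +0.0000  +0.2727  -0.3636]
  T[4,:] = [-0.5556  -0.1111  +0.3333  +0.1111  +0.0000  +0.5556]
  T[5,:] = [-0.2222  +0.2222  +0.1111  -0.1667  +0.1111  +0.0000]
|eigenvalues of T|: 0.8262, 0.5202, 0.3224, 0.3224, 0.0845, 0.0845.
ρ(T) = max|λ| = 0.8262; 0.8262 < 1 ⇒ converges.

yes, ρ = 0.8262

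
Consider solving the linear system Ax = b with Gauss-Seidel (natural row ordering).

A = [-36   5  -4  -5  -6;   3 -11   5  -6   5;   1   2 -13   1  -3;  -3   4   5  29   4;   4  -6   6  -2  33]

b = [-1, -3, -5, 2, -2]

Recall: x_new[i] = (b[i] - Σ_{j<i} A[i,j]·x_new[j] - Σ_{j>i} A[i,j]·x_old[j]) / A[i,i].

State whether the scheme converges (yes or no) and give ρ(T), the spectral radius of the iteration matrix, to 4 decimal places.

Diagonal D = diag(-36, -11, -13, 29, 33); L, U strict lower/upper.
T_GS = -(D+L)⁻¹U: row 0 first, T[0,3] = -(-5)/(-36) = -0.1389; later rows by forward substitution.
  T[0,:] = [+0.0000 +0.1389 -0.1111 -0.1389 -0.1667]
  T[1,:] = [+0.0000 +0.0379 +0.4242 -0.5833 +0.4091]
  T[2,:] = [+0.0000 +0.0165 +0.0567 -0.0235 -0.1807]
  T[3,:] = [+0.0000 +0.0063 -0.0798 +0.0701 -0.1805]
  T[4,:] = [+0.0000 -0.0126 +0.0755 -0.0807 +0.1165]
|eigenvalues of T|: 0.1634, 0.1160, 0.1160, 0.0370, 0.0000.
ρ = 0.1634; 0.1634 < 1: convergent.

yes, ρ = 0.1634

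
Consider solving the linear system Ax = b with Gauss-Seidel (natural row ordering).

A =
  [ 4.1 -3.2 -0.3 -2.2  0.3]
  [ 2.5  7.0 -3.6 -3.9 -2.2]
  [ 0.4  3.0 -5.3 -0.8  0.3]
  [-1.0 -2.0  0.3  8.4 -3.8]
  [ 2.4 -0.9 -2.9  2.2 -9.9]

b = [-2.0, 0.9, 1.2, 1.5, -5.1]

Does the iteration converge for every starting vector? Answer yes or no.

A = D + L + U where D = diag(4.1, 7, -5.3, 8.4, -9.9).
GS T = -(D+L)⁻¹U: row 0 first, T[0,1] = -(-3.2)/(4.1) = +0.7805; later rows by forward substitution.
  T[0,:] = [+0.0000 +0.7805 +0.0732 +0.5366 -0.0732]
  T[1,:] = [+0.0000 -0.2787 +0.4882 +0.3655 +0.3404]
  T[2,:] = [+0.0000 -0.0989 +0.2818 +0.0964 +0.2438]
  T[3,:] = [+0.0000 +0.0301 +0.1149 +0.1475 +0.5160]
  T[4,:] = [+0.0000 +0.2502 -0.0837 +0.1014 -0.0054]
|λ(T)| sorted: 0.5350, 0.3185, 0.3185, 0.1224, 0.0000.
spectral radius ρ = 0.5350; 0.5350 < 1, so it converges for any x₀.

yes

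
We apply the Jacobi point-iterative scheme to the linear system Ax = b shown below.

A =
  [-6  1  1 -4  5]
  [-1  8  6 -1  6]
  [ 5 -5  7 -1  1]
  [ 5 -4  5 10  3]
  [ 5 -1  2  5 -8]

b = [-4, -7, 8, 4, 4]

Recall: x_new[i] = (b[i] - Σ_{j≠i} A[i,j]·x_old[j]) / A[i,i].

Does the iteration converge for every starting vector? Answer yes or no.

no

A = D + L + U where D = diag(-6, 8, 7, 10, -8).
T_J = -D⁻¹(L+U): T[4,0] = -(5)/(-8) = +0.6250; T[4,4] = 0.
  T[0,:] = [+0.0000, +0.1667, +0.1667, -0.6667, +0.8333]
  T[1,:] = [+0.1250, +0.0000, -0.7500, +0.1250, -0.7500]
  T[2,:] = [-0.7143, +0.7143, +0.0000, +0.1429, -0.1429]
  T[3,:] = [-0.5000, +0.4000, -0.5000, +0.0000, -0.3000]
  T[4,:] = [+0.6250, -0.1250, +0.2500, +0.6250, +0.0000]
eigenvalue magnitudes: 1.1831, 0.9596, 0.9596, 0.5057, 0.1204.
ρ = 1.1831; 1.1831 > 1 ⇒ diverges.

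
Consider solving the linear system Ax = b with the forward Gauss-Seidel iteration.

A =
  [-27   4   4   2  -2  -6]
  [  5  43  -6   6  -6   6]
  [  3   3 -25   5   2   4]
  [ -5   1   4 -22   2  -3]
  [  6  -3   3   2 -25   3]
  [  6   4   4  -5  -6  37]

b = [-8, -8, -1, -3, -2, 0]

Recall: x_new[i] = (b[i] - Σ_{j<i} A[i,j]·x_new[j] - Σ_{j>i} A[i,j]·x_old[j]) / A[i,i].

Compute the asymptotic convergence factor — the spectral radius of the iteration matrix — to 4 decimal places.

Write A = D+L+U with D = diag(-27, 43, -25, -22, -25, 37).
T_GS = -(D+L)⁻¹U: row 0 first, T[0,3] = -(2)/(-27) = +0.0741; later rows by forward substitution.
  T[0,:] = [+0.0000 +0.1481 +0.1481 +0.0741 -0.0741 -0.2222]
  T[1,:] = [+0.0000 -0.0172 +0.1223 -0.1481 +0.1481 -0.1137]
  T[2,:] = [+0.0000 +0.0157 +0.0325 +0.1911 +0.0889 +0.1197]
  T[3,:] = [+0.0000 -0.0316 -0.0222 +0.0112 +0.1306 -0.0693]
  T[4,:] = [+0.0000 +0.0370 +0.0230 +0.0594 -0.0144 +0.0891]
  T[5,:] = [+0.0000 -0.0221 -0.0400 -0.0055 +0.0017 +0.0405]
|roots of det(T-λI)|: 0.1762, 0.0912, 0.0912, 0.0707, 0.0707, 0.0000.
ρ = 0.1762; 0.1762 < 1, so it converges for any x₀.

0.1762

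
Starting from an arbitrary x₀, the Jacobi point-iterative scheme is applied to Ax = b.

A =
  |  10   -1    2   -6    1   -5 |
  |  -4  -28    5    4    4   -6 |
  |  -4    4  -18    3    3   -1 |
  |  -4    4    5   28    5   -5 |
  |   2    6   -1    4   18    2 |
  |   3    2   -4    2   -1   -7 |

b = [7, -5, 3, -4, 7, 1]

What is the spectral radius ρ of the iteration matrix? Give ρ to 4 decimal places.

0.8317

A = D + L + U where D = diag(10, -28, -18, 28, 18, -7).
Jacobi T = -D⁻¹(L+U): T[4,1] = -(6)/(18) = -0.3333; T[4,4] = 0.
  T[0,:] = [+0.0000 +0.1000 -0.2000 +0.6000 -0.1000 +0.5000]
  T[1,:] = [-0.1429 +0.0000 +0.1786 +0.1429 +0.1429 -0.2143]
  T[2,:] = [-0.2222 +0.2222 +0.0000 +0.1667 +0.1667 -0.0556]
  T[3,:] = [+0.1429 -0.1429 -0.1786 +0.0000 -0.1786 +0.1786]
  T[4,:] = [-0.1111 -0.3333 +0.0556 -0.2222 +0.0000 -0.1111]
  T[5,:] = [+0.4286 +0.2857 -0.5714 +0.2857 -0.1429 +0.0000]
|eigenvalues of T|: 0.8317, 0.3434, 0.3434, 0.2829, 0.2829, 0.0321.
ρ = 0.8317; 0.8317 < 1, so it converges for any x₀.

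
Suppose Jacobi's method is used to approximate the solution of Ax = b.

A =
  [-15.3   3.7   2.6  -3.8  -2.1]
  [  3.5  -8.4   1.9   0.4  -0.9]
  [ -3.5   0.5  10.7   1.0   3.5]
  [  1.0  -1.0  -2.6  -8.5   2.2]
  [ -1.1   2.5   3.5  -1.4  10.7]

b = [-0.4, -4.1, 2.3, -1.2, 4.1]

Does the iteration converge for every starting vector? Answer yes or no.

Write A = D+L+U with D = diag(-15.3, -8.4, 10.7, -8.5, 10.7).
Jacobi: T = -D⁻¹(L+U), T[1,2] = -(1.9)/(-8.4) = +0.2262; T[1,1] = 0.
  T[0,:] = [+0.0000 +0.2418 +0.1699 -0.2484 -0.1373]
  T[1,:] = [+0.4167 +0.0000 +0.2262 +0.0476 -0.1071]
  T[2,:] = [+0.3271 -0.0467 +0.0000 -0.0935 -0.3271]
  T[3,:] = [+0.1176 -0.1176 -0.3059 +0.0000 +0.2588]
  T[4,:] = [+0.1028 -0.2336 -0.3271 +0.1308 +0.0000]
eigenvalue magnitudes: 0.6702, 0.3386, 0.3386, 0.1491, 0.0595.
ρ(T) = max|λ| = 0.6702; 0.6702 < 1: convergent.

yes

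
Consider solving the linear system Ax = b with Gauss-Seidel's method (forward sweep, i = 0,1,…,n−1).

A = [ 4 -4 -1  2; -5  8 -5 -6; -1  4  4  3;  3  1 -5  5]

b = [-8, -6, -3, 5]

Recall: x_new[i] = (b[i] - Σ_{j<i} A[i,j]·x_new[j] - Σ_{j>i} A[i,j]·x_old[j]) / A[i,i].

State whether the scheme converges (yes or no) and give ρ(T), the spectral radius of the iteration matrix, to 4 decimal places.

no, ρ = 1.6470

A = D + L + U where D = diag(4, 8, 4, 5).
T_GS = -(D+L)⁻¹U: row 0 first, T[0,1] = -(-4)/(4) = +1.0000; later rows by forward substitution.
  T[0,:] = [+0.0000 +1.0000 +0.2500 -0.5000]
  T[1,:] = [+0.0000 +0.6250 +0.7812 +0.4375]
  T[2,:] = [+0.0000 -0.3750 -0.7188 -1.3125]
  T[3,:] = [+0.0000 -1.1000 -1.0250 -1.1000]
|eigenvalues of T|: 1.6470, 0.6979, 0.2447, 0.0000.
spectral radius ρ = 1.6470; 1.6470 > 1, so it fails to converge.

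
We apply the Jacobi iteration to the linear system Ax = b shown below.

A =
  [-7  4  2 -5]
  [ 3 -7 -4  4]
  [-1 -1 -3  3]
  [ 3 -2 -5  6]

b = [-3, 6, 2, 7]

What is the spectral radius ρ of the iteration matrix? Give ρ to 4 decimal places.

Let D = diag(-7, -7, -3, 6); L, U the strict triangles.
Jacobi T = -D⁻¹(L+U): T[3,2] = -(-5)/(6) = +0.8333; T[3,3] = 0.
  T[0,:] = [+0.0000  +0.5714  +0.2857  -0.7143]
  T[1,:] = [+0.4286  +0.0000  -0.5714  +0.5714]
  T[2,:] = [-0.3333  -0.3333  +0.0000  +1.0000]
  T[3,:] = [-0.5000  +0.3333  +0.8333  +0.0000]
eigenvalue magnitudes: 1.4246, 1.1023, 0.4311, 0.1089.
ρ(T) = max|λ| = 1.4246; 1.4246 > 1 ⇒ diverges.

1.4246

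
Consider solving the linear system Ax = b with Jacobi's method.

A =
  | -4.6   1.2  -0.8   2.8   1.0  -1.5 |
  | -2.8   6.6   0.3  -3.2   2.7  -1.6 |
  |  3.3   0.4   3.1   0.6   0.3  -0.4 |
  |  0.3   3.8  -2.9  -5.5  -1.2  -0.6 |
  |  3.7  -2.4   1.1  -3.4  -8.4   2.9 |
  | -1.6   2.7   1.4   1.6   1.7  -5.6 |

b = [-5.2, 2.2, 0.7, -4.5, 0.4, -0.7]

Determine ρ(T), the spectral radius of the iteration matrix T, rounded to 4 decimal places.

1.1696

Split A = D + L + U, D = diag(-4.6, 6.6, 3.1, -5.5, -8.4, -5.6).
T_J = -D⁻¹(L+U): T[4,2] = -(1.1)/(-8.4) = +0.1310; T[4,4] = 0.
  T[0,:] = [+0.0000, +0.2609, -0.1739, +0.6087, +0.2174, -0.3261]
  T[1,:] = [+0.4242, +0.0000, -0.0455, +0.4848, -0.4091, +0.2424]
  T[2,:] = [-1.0645, -0.1290, +0.0000, -0.1935, -0.0968, +0.1290]
  T[3,:] = [+0.0545, +0.6909, -0.5273, +0.0000, -0.2182, -0.1091]
  T[4,:] = [+0.4405, -0.2857, +0.1310, -0.4048, +0.0000, +0.3452]
  T[5,:] = [-0.2857, +0.4821, +0.2500, +0.2857, +0.3036, +0.0000]
|λ(T)| sorted: 1.1696, 0.7880, 0.7880, 0.4751, 0.4462, 0.3102.
spectral radius ρ = 1.1696; 1.1696 > 1: divergent.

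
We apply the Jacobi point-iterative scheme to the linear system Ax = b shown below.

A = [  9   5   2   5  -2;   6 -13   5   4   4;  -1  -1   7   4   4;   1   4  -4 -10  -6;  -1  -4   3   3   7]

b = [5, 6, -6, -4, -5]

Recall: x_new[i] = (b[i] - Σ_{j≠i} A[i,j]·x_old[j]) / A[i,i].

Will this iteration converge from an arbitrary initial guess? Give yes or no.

no

Split A = D + L + U, D = diag(9, -13, 7, -10, 7).
Jacobi T = -D⁻¹(L+U): T[4,0] = -(-1)/(7) = +0.1429; T[4,4] = 0.
  T[0,:] = [+0.0000  -0.5556  -0.2222  -0.5556  +0.2222]
  T[1,:] = [+0.4615  +0.0000  +0.3846  +0.3077  +0.3077]
  T[2,:] = [+0.1429  +0.1429  +0.0000  -0.5714  -0.5714]
  T[3,:] = [+0.1000  +0.4000  -0.4000  +0.0000  -0.6000]
  T[4,:] = [+0.1429  +0.5714  -0.4286  -0.4286  +0.0000]
eigenvalue magnitudes: 1.2897, 0.6249, 0.6100, 0.6100, 0.4171.
spectral radius ρ = 1.2897; 1.2897 > 1, so it fails to converge.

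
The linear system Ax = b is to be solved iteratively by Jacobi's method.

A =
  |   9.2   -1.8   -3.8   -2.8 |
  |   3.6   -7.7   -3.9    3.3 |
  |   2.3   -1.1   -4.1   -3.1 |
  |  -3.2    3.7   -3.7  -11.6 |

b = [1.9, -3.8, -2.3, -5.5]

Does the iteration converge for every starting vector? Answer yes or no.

yes

Let D = diag(9.2, -7.7, -4.1, -11.6); L, U the strict triangles.
Jacobi T = -D⁻¹(L+U): T[3,2] = -(-3.7)/(-11.6) = -0.3190; T[3,3] = 0.
  T[0,:] = [+0.0000  +0.1957  +0.4130  +0.3043]
  T[1,:] = [+0.4675  +0.0000  -0.5065  +0.4286]
  T[2,:] = [+0.5610  -0.2683  +0.0000  -0.7561]
  T[3,:] = [-0.2759  +0.3190  -0.3190  +0.0000]
moduli |λ_i(T)| = 0.8350, 0.6343, 0.6343, 0.3777.
ρ = 0.8350; 0.8350 < 1 ⇒ converges.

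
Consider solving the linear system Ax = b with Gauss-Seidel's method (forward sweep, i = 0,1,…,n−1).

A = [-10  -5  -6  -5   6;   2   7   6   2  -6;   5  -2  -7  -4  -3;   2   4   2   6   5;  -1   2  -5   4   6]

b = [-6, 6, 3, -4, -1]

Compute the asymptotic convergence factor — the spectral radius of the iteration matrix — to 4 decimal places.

Split A = D + L + U, D = diag(-10, 7, -7, 6, 6).
GS T = -(D+L)⁻¹U: row 0 first, T[0,1] = -(-5)/(-10) = -0.5000; later rows by forward substitution.
  T[0,:] = [+0.0000, -0.5000, -0.6000, -0.5000, +0.6000]
  T[1,:] = [+0.0000, +0.1429, -0.6857, -0.1429, +0.6857]
  T[2,:] = [+0.0000, -0.3980, -0.2327, -0.8878, -0.1959]
  T[3,:] = [+0.0000, +0.2041, +0.7347, +0.5578, -1.4252]
  T[4,:] = [+0.0000, -0.5986, -0.5551, -1.1474, +0.6583]
|λ(T)| sorted: 1.4938, 0.6527, 0.1868, 0.1868, 0.0000.
ρ = 1.4938; 1.4938 > 1, so it fails to converge.

1.4938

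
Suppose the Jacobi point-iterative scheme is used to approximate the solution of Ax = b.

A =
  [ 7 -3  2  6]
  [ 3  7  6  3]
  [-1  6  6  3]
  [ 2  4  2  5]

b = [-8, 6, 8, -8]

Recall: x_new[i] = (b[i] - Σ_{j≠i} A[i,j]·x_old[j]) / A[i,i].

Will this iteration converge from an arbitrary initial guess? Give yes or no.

no

Write A = D+L+U with D = diag(7, 7, 6, 5).
T_J = -D⁻¹(L+U): T[3,1] = -(4)/(5) = -0.8000; T[3,3] = 0.
  T[0,:] = [+0.0000  +0.4286  -0.2857  -0.8571]
  T[1,:] = [-0.4286  +0.0000  -0.8571  -0.4286]
  T[2,:] = [+0.1667  -1.0000  +0.0000  -0.5000]
  T[3,:] = [-0.4000  -0.8000  -0.4000  +0.0000]
|eigenvalues of T|: 1.4403, 0.8835, 0.8835, 0.1380.
ρ = 1.4403; 1.4403 > 1 ⇒ diverges.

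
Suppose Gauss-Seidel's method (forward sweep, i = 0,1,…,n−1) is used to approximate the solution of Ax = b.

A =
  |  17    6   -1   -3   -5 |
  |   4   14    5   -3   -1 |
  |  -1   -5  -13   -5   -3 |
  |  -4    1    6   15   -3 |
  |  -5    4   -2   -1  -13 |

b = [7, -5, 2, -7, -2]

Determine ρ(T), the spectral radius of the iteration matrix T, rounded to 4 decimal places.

Split A = D + L + U, D = diag(17, 14, -13, 15, -13).
Gauss-Seidel: T = -(D+L)⁻¹U, row 0 first, T[0,4] = -(-5)/(17) = +0.2941; later rows by forward substitution.
  T[0,:] = [+0.0000  -0.3529  +0.0588  +0.1765  +0.2941]
  T[1,:] = [+0.0000  +0.1008  -0.3739  +0.1639  -0.0126]
  T[2,:] = [+0.0000  -0.0116  +0.1393  -0.4612  -0.2485]
  T[3,:] = [+0.0000  -0.0962  -0.0151  +0.2206  +0.3787]
  T[4,:] = [+0.0000  +0.1760  -0.1580  +0.0365  -0.1079]
moduli |λ_i(T)| = 0.5113, 0.2237, 0.2237, 0.1458, 0.0000.
ρ(T) = max|λ| = 0.5113; 0.5113 < 1: convergent.

0.5113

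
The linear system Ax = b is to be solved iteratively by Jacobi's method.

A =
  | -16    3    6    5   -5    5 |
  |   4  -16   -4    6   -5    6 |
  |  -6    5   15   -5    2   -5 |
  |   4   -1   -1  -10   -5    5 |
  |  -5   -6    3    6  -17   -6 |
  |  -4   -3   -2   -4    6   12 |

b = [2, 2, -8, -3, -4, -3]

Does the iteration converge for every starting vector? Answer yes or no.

no

Split A = D + L + U, D = diag(-16, -16, 15, -10, -17, 12).
Jacobi: T = -D⁻¹(L+U), T[4,0] = -(-5)/(-17) = -0.2941; T[4,4] = 0.
  T[0,:] = [+0.0000, +0.1875, +0.3750, +0.3125, -0.3125, +0.3125]
  T[1,:] = [+0.2500, +0.0000, -0.2500, +0.3750, -0.3125, +0.3750]
  T[2,:] = [+0.4000, -0.3333, +0.0000, +0.3333, -0.1333, +0.3333]
  T[3,:] = [+0.4000, -0.1000, -0.1000, +0.0000, -0.5000, +0.5000]
  T[4,:] = [-0.2941, -0.3529, +0.1765, +0.3529, +0.0000, -0.3529]
  T[5,:] = [+0.3333, +0.2500, +0.1667, +0.3333, -0.5000, +0.0000]
|λ(T)| sorted: 1.1416, 0.6550, 0.4437, 0.4437, 0.3789, 0.3621.
ρ(T) = max|λ| = 1.1416; 1.1416 > 1: divergent.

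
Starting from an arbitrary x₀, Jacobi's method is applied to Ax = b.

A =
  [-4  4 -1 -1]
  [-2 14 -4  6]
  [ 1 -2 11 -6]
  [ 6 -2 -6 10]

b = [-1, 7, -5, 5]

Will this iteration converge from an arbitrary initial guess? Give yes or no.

Write A = D+L+U with D = diag(-4, 14, 11, 10).
Jacobi T = -D⁻¹(L+U): T[0,2] = -(-1)/(-4) = -0.2500; T[0,0] = 0.
  T[0,:] = [+0.0000, +1.0000, -0.2500, -0.2500]
  T[1,:] = [+0.1429, +0.0000, +0.2857, -0.4286]
  T[2,:] = [-0.0909, +0.1818, +0.0000, +0.5455]
  T[3,:] = [-0.6000, +0.2000, +0.6000, +0.0000]
|λ(T)| sorted: 0.8746, 0.7221, 0.7221, 0.3089.
ρ(T) = max|λ| = 0.8746; 0.8746 < 1: convergent.

yes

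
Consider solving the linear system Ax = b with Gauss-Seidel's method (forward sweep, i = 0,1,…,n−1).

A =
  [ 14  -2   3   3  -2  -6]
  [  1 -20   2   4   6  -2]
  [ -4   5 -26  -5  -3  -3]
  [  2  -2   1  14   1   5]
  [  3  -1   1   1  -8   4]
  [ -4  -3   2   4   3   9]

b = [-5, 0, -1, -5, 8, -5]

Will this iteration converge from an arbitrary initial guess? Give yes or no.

Diagonal D = diag(14, -20, -26, 14, -8, 9); L, U strict lower/upper.
T_GS = -(D+L)⁻¹U: row 0 first, T[0,3] = -(3)/(14) = -0.2143; later rows by forward substitution.
  T[0,:] = [+0.0000  +0.1429  -0.2143  -0.2143  +0.1429  +0.4286]
  T[1,:] = [+0.0000  +0.0071  +0.0893  +0.1893  +0.3071  -0.0786]
  T[2,:] = [+0.0000  -0.0206  +0.0501  -0.1229  -0.0783  -0.1964]
  T[3,:] = [+0.0000  -0.0179  +0.0398  +0.0664  -0.0424  -0.4156]
  T[4,:] = [+0.0000  +0.0479  -0.0803  -0.1111  +0.0001  +0.5940]
  T[5,:] = [+0.0000  +0.0625  -0.0675  +0.0027  +0.2021  +0.1946]
|roots of det(T-λI)|: 0.5244, 0.2055, 0.1033, 0.0626, 0.0626, 0.0000.
spectral radius ρ = 0.5244; 0.5244 < 1: convergent.

yes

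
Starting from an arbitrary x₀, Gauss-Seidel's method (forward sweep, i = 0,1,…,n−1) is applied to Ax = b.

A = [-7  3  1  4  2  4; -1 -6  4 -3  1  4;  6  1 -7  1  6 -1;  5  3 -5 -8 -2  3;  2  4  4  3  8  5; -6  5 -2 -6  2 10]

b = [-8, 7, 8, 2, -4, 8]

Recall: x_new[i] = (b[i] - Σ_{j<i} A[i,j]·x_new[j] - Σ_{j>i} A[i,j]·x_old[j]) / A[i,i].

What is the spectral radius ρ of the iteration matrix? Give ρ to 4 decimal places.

Diagonal D = diag(-7, -6, -7, -8, 8, 10); L, U strict lower/upper.
T_GS = -(D+L)⁻¹U: row 0 first, T[0,3] = -(4)/(-7) = +0.5714; later rows by forward substitution.
  T[0,:] = [+0.0000  +0.4286  +0.1429  +0.5714  +0.2857  +0.5714]
  T[1,:] = [+0.0000  -0.0714  +0.6429  -0.5952  +0.1190  +0.5714]
  T[2,:] = [+0.0000  +0.3571  +0.2143  +0.5476  +1.1190  +0.4286]
  T[3,:] = [+0.0000  +0.0179  +0.1964  -0.2083  -0.7262  +0.6786]
  T[4,:] = [+0.0000  -0.2567  -0.5379  -0.0409  -0.4182  -1.5223]
  T[5,:] = [+0.0000  +0.4263  +0.0326  +0.6332  -0.0164  +0.8545]
eigenvalue magnitudes: 1.3621, 0.9493, 0.9493, 0.3107, 0.0100, 0.0000.
ρ(T) = max|λ| = 1.3621; 1.3621 > 1 ⇒ diverges.

1.3621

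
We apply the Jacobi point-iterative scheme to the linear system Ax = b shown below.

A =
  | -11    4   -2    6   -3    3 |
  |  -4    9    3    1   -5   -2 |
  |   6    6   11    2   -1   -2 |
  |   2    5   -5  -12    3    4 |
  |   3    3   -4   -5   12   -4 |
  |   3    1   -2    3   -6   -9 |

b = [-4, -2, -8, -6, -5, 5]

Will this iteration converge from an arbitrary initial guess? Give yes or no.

A = D + L + U where D = diag(-11, 9, 11, -12, 12, -9).
Jacobi T = -D⁻¹(L+U): T[5,2] = -(-2)/(-9) = -0.2222; T[5,5] = 0.
  T[0,:] = [+0.0000  +0.3636  -0.1818  +0.5455  -0.2727  +0.2727]
  T[1,:] = [+0.4444  +0.0000  -0.3333  -0.1111  +0.5556  +0.2222]
  T[2,:] = [-0.5455  -0.5455  +0.0000  -0.1818  +0.0909  +0.1818]
  T[3,:] = [+0.1667  +0.4167  -0.4167  +0.0000  +0.2500  +0.3333]
  T[4,:] = [-0.2500  -0.2500  +0.3333  +0.4167  +0.0000  +0.3333]
  T[5,:] = [+0.3333  +0.1111  -0.2222  +0.3333  -0.6667  +0.0000]
|λ(T)| sorted: 1.1384, 0.5468, 0.5468, 0.5389, 0.5389, 0.1968.
ρ = 1.1384; 1.1384 > 1: divergent.

no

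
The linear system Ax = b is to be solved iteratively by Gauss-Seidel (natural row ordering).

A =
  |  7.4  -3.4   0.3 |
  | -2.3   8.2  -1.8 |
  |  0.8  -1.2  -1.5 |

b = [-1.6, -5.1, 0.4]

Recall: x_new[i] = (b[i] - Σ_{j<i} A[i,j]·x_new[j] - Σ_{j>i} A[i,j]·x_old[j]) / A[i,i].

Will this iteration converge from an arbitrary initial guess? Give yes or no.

Let D = diag(7.4, 8.2, -1.5); L, U the strict triangles.
T_GS = -(D+L)⁻¹U: row 0 first, T[0,1] = -(-3.4)/(7.4) = +0.4595; later rows by forward substitution.
  T[0,:] = [+0.0000, +0.4595, -0.0405]
  T[1,:] = [+0.0000, +0.1289, +0.2081]
  T[2,:] = [+0.0000, +0.1419, -0.1881]
|eigenvalues of T|: 0.2634, 0.2042, 0.0000.
ρ = 0.2634; 0.2634 < 1, so it converges for any x₀.

yes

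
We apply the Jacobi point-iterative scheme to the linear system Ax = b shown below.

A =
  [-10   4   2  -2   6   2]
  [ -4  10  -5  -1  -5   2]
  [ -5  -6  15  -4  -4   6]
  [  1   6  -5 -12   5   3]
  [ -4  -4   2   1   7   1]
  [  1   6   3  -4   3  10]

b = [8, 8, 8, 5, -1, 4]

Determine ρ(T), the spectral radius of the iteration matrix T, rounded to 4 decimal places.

A = D + L + U where D = diag(-10, 10, 15, -12, 7, 10).
Jacobi: T = -D⁻¹(L+U), T[0,5] = -(2)/(-10) = +0.2000; T[0,0] = 0.
  T[0,:] = [+0.0000 +0.4000 +0.2000 -0.2000 +0.6000 +0.2000]
  T[1,:] = [+0.4000 +0.0000 +0.5000 +0.1000 +0.5000 -0.2000]
  T[2,:] = [+0.3333 +0.4000 +0.0000 +0.2667 +0.2667 -0.4000]
  T[3,:] = [+0.0833 +0.5000 -0.4167 +0.0000 +0.4167 +0.2500]
  T[4,:] = [+0.5714 +0.5714 -0.2857 -0.1429 +0.0000 -0.1429]
  T[5,:] = [-0.1000 -0.6000 -0.3000 +0.4000 -0.3000 +0.0000]
|eigenvalues of T|: 1.2220, 0.7258, 0.5764, 0.1695, 0.1309, 0.1309.
ρ(T) = max|λ| = 1.2220; 1.2220 > 1, so it fails to converge.

1.2220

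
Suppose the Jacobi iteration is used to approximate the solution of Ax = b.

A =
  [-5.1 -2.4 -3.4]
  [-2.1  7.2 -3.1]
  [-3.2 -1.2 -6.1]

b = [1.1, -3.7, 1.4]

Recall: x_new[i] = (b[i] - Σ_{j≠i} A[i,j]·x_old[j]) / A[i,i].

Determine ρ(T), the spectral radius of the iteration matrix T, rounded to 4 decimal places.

Write A = D+L+U with D = diag(-5.1, 7.2, -6.1).
Jacobi: T = -D⁻¹(L+U), T[1,0] = -(-2.1)/(7.2) = +0.2917; T[1,1] = 0.
  T[0,:] = [+0.0000  -0.4706  -0.6667]
  T[1,:] = [+0.2917  +0.0000  +0.4306]
  T[2,:] = [-0.5246  -0.1967  +0.0000]
eigenvalue magnitudes: 0.6054, 0.4886, 0.4886.
ρ(T) = max|λ| = 0.6054; 0.6054 < 1, so it converges for any x₀.

0.6054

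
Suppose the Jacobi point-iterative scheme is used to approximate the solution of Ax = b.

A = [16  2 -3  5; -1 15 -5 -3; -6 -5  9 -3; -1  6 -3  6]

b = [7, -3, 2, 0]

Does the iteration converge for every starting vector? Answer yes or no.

Let D = diag(16, 15, 9, 6); L, U the strict triangles.
Jacobi T = -D⁻¹(L+U): T[2,1] = -(-5)/(9) = +0.5556; T[2,2] = 0.
  T[0,:] = [+0.0000  -0.1250  +0.1875  -0.3125]
  T[1,:] = [+0.0667  +0.0000  +0.3333  +0.2000]
  T[2,:] = [+0.6667  +0.5556  +0.0000  +0.3333]
  T[3,:] = [+0.1667  -1.0000  +0.5000  +0.0000]
|λ(T)| sorted: 0.7571, 0.5072, 0.4796, 0.4796.
spectral radius ρ = 0.7571; 0.7571 < 1 ⇒ converges.

yes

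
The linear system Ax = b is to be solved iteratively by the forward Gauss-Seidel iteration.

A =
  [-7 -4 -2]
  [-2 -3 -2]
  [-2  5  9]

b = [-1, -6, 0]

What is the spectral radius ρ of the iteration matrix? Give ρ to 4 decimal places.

Diagonal D = diag(-7, -3, 9); L, U strict lower/upper.
T_GS = -(D+L)⁻¹U: row 0 first, T[0,2] = -(-2)/(-7) = -0.2857; later rows by forward substitution.
  T[0,:] = [+0.0000 -0.5714 -0.2857]
  T[1,:] = [+0.0000 +0.3810 -0.4762]
  T[2,:] = [+0.0000 -0.3386 +0.2011]
|λ(T)| sorted: 0.7025, 0.1205, 0.0000.
ρ = 0.7025; 0.7025 < 1, so it converges for any x₀.

0.7025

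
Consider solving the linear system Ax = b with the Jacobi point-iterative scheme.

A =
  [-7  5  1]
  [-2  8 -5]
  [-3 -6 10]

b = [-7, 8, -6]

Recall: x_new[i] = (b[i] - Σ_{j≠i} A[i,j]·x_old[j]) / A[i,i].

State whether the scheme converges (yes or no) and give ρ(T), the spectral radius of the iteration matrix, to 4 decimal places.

yes, ρ = 0.8793

Diagonal D = diag(-7, 8, 10); L, U strict lower/upper.
T_J = -D⁻¹(L+U): T[0,2] = -(1)/(-7) = +0.1429; T[0,0] = 0.
  T[0,:] = [+0.0000  +0.7143  +0.1429]
  T[1,:] = [+0.2500  +0.0000  +0.6250]
  T[2,:] = [+0.3000  +0.6000  +0.0000]
eigenvalue magnitudes: 0.8793, 0.5684, 0.3108.
spectral radius ρ = 0.8793; 0.8793 < 1, so it converges for any x₀.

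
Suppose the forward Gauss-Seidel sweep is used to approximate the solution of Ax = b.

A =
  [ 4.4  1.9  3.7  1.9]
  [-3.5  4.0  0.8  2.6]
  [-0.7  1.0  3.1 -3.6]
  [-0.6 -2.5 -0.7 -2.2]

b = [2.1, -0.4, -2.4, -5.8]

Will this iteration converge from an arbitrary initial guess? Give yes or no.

no

A = D + L + U where D = diag(4.4, 4, 3.1, -2.2).
Gauss-Seidel: T = -(D+L)⁻¹U, row 0 first, T[0,3] = -(1.9)/(4.4) = -0.4318; later rows by forward substitution.
  T[0,:] = [+0.0000  -0.4318  -0.8409  -0.4318]
  T[1,:] = [+0.0000  -0.3778  -0.9358  -1.0278]
  T[2,:] = [+0.0000  +0.0244  +0.1120  +1.3953]
  T[3,:] = [+0.0000  +0.5394  +1.2571  +0.8418]
|λ(T)| sorted: 1.5159, 0.9588, 0.0188, 0.0000.
ρ(T) = max|λ| = 1.5159; 1.5159 > 1 ⇒ diverges.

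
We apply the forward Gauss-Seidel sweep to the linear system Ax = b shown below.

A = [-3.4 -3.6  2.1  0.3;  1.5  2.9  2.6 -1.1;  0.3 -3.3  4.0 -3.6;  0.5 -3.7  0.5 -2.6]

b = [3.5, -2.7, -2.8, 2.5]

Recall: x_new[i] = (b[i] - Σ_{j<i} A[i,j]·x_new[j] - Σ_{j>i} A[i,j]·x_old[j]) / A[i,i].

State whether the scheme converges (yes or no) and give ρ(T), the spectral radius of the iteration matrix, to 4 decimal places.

A = D + L + U where D = diag(-3.4, 2.9, 4, -2.6).
Gauss-Seidel: T = -(D+L)⁻¹U, row 0 first, T[0,3] = -(0.3)/(-3.4) = +0.0882; later rows by forward substitution.
  T[0,:] = [+0.0000 -1.0588 +0.6176 +0.0882]
  T[1,:] = [+0.0000 +0.5477 -1.2160 +0.3337]
  T[2,:] = [+0.0000 +0.5312 -1.0495 +1.1687]
  T[3,:] = [+0.0000 -0.8808 +1.6474 -0.2331]
|roots of det(T-λI)|: 1.5817, 0.9555, 0.1087, 0.0000.
spectral radius ρ = 1.5817; 1.5817 > 1: divergent.

no, ρ = 1.5817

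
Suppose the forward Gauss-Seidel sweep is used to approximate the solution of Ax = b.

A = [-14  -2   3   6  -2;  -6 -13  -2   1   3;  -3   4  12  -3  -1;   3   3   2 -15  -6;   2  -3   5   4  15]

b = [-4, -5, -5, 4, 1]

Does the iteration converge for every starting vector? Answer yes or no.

A = D + L + U where D = diag(-14, -13, 12, -15, 15).
Gauss-Seidel: T = -(D+L)⁻¹U, row 0 first, T[0,1] = -(-2)/(-14) = -0.1429; later rows by forward substitution.
  T[0,:] = [+0.0000  -0.1429  +0.2143  +0.4286  -0.1429]
  T[1,:] = [+0.0000  +0.0659  -0.2527  -0.1209  +0.2967]
  T[2,:] = [+0.0000  -0.0577  +0.1378  +0.3974  -0.0513]
  T[3,:] = [+0.0000  -0.0231  +0.0107  +0.1145  -0.3761]
  T[4,:] = [+0.0000  +0.0576  -0.1279  -0.2443  +0.1958]
|λ(T)| sorted: 0.6011, 0.0909, 0.0909, 0.0590, 0.0000.
ρ = 0.6011; 0.6011 < 1, so it converges for any x₀.

yes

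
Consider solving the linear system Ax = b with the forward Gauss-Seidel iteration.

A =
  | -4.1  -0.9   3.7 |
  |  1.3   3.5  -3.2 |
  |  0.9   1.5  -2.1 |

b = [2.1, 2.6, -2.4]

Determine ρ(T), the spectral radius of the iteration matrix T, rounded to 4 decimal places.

0.7703

Write A = D+L+U with D = diag(-4.1, 3.5, -2.1).
GS T = -(D+L)⁻¹U: row 0 first, T[0,1] = -(-0.9)/(-4.1) = -0.2195; later rows by forward substitution.
  T[0,:] = [+0.0000, -0.2195, +0.9024]
  T[1,:] = [+0.0000, +0.0815, +0.5791]
  T[2,:] = [+0.0000, -0.0358, +0.8004]
|eigenvalues of T|: 0.7703, 0.1117, 0.0000.
ρ(T) = max|λ| = 0.7703; 0.7703 < 1, so it converges for any x₀.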